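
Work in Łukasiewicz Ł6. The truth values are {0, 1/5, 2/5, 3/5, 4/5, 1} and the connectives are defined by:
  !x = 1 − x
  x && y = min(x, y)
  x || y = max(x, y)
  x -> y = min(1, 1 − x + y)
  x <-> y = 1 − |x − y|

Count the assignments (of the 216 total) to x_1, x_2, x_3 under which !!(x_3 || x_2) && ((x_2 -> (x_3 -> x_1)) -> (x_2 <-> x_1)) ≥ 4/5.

value 1: 26 assignments (counts)
value 4/5: 46 assignments (counts)
value 3/5: 54 assignments
value 2/5: 48 assignments
value 1/5: 30 assignments
value 0: 12 assignments
So 72 of the 216 assignments meet the threshold.

72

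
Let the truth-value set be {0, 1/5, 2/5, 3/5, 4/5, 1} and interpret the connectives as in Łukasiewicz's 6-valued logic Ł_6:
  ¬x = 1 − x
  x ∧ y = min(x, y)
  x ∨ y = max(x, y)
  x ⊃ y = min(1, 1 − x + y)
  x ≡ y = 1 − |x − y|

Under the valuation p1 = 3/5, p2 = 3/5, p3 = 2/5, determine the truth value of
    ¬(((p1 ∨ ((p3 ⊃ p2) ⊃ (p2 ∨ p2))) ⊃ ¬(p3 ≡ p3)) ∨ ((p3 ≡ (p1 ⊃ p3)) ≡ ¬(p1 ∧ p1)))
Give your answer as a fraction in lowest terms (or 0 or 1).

1/5

p3 ⊃ p2 = 2/5 ⊃ 3/5 = 1
p2 ∨ p2 = 3/5 ∨ 3/5 = 3/5
(p3 ⊃ p2) ⊃ (p2 ∨ p2) = 1 ⊃ 3/5 = 3/5
p1 ∨ ((p3 ⊃ p2) ⊃ (p2 ∨ p2)) = 3/5 ∨ 3/5 = 3/5
p3 ≡ p3 = 2/5 ≡ 2/5 = 1
¬(p3 ≡ p3) = ¬1 = 0
(p1 ∨ ((p3 ⊃ p2) ⊃ (p2 ∨ p2))) ⊃ ¬(p3 ≡ p3) = 3/5 ⊃ 0 = 2/5
p1 ⊃ p3 = 3/5 ⊃ 2/5 = 4/5
p3 ≡ (p1 ⊃ p3) = 2/5 ≡ 4/5 = 3/5
p1 ∧ p1 = 3/5 ∧ 3/5 = 3/5
¬(p1 ∧ p1) = ¬3/5 = 2/5
(p3 ≡ (p1 ⊃ p3)) ≡ ¬(p1 ∧ p1) = 3/5 ≡ 2/5 = 4/5
((p1 ∨ ((p3 ⊃ p2) ⊃ (p2 ∨ p2))) ⊃ ¬(p3 ≡ p3)) ∨ ((p3 ≡ (p1 ⊃ p3)) ≡ ¬(p1 ∧ p1)) = 2/5 ∨ 4/5 = 4/5
¬(((p1 ∨ ((p3 ⊃ p2) ⊃ (p2 ∨ p2))) ⊃ ¬(p3 ≡ p3)) ∨ ((p3 ≡ (p1 ⊃ p3)) ≡ ¬(p1 ∧ p1))) = ¬4/5 = 1/5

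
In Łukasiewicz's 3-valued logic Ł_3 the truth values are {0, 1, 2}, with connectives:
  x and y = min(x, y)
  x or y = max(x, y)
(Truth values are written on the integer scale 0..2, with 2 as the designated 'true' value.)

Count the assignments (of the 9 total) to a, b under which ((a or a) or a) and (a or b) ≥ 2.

a = 0, b = 0 ↦ 0  <
a = 0, b = 1 ↦ 0  <
a = 0, b = 2 ↦ 0  <
a = 1, b = 0 ↦ 1  <
a = 1, b = 1 ↦ 1  <
a = 1, b = 2 ↦ 1  <
a = 2, b = 0 ↦ 2  ≥
a = 2, b = 1 ↦ 2  ≥
a = 2, b = 2 ↦ 2  ≥
So 3 of the 9 assignments meet the threshold.

3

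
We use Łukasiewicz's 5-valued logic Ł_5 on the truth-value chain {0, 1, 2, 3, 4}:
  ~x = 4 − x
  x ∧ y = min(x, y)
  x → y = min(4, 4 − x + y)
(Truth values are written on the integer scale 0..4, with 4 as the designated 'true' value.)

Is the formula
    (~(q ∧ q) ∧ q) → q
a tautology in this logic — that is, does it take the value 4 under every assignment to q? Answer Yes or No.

Yes

q = 0 ↦ 4
q = 1 ↦ 4
q = 2 ↦ 4
q = 3 ↦ 4
q = 4 ↦ 4
Every assignment gives a value ≥ 4.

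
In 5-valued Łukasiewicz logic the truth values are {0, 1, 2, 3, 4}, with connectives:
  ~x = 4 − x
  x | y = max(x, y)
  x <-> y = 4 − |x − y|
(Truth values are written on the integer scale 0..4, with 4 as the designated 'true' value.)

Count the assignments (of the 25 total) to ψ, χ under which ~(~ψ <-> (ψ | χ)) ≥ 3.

8

value 4: 6 assignments (counts)
value 3: 2 assignments (counts)
value 2: 8 assignments
value 1: 4 assignments
value 0: 5 assignments
So 8 of the 25 assignments meet the threshold.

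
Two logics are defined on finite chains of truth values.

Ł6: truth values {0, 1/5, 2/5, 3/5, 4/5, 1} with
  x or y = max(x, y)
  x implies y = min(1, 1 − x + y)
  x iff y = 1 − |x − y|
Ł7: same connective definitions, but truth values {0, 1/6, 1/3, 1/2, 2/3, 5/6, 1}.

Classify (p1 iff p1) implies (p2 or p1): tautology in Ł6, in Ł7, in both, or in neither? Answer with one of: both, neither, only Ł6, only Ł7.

In Ł6: at p1 = 0, p2 = 0 the value is 0 — not a tautology.
In Ł7: at p1 = 0, p2 = 0 the value is 0 — not a tautology.

neither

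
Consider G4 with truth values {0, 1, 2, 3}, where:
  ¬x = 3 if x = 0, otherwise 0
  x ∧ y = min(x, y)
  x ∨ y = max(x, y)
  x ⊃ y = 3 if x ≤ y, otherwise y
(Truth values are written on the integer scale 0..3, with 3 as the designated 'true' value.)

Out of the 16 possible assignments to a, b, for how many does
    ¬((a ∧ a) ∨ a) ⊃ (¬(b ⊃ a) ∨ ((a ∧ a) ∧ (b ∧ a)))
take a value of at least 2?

15

a = 0, b = 0 ↦ 0  <
a = 0, b = 1 ↦ 3  ≥
a = 0, b = 2 ↦ 3  ≥
a = 0, b = 3 ↦ 3  ≥
a = 1, b = 0 ↦ 3  ≥
a = 1, b = 1 ↦ 3  ≥
a = 1, b = 2 ↦ 3  ≥
a = 1, b = 3 ↦ 3  ≥
a = 2, b = 0 ↦ 3  ≥
a = 2, b = 1 ↦ 3  ≥
a = 2, b = 2 ↦ 3  ≥
a = 2, b = 3 ↦ 3  ≥
a = 3, b = 0 ↦ 3  ≥
a = 3, b = 1 ↦ 3  ≥
a = 3, b = 2 ↦ 3  ≥
a = 3, b = 3 ↦ 3  ≥
So 15 of the 16 assignments meet the threshold.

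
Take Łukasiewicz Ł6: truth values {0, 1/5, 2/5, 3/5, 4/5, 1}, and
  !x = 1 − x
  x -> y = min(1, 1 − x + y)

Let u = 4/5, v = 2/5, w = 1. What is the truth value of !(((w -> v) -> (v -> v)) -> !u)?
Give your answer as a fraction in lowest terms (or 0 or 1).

4/5

w -> v = 1 -> 2/5 = 2/5
v -> v = 2/5 -> 2/5 = 1
(w -> v) -> (v -> v) = 2/5 -> 1 = 1
!u = !4/5 = 1/5
((w -> v) -> (v -> v)) -> !u = 1 -> 1/5 = 1/5
!(((w -> v) -> (v -> v)) -> !u) = !1/5 = 4/5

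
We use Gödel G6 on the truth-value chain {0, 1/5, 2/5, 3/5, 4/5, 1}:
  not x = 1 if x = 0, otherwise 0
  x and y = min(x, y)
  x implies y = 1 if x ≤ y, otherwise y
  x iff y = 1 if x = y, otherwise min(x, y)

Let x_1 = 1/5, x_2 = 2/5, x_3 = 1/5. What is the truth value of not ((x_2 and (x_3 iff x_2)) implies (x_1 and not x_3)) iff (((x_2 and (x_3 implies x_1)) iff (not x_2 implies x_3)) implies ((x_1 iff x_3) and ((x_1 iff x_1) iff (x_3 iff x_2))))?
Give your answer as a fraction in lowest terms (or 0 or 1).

1/5

x_3 iff x_2 = 1/5 iff 2/5 = 1/5
x_2 and (x_3 iff x_2) = 2/5 and 1/5 = 1/5
not x_3 = not 1/5 = 0
x_1 and not x_3 = 1/5 and 0 = 0
(x_2 and (x_3 iff x_2)) implies (x_1 and not x_3) = 1/5 implies 0 = 0
not ((x_2 and (x_3 iff x_2)) implies (x_1 and not x_3)) = not 0 = 1
x_3 implies x_1 = 1/5 implies 1/5 = 1
x_2 and (x_3 implies x_1) = 2/5 and 1 = 2/5
not x_2 = not 2/5 = 0
not x_2 implies x_3 = 0 implies 1/5 = 1
(x_2 and (x_3 implies x_1)) iff (not x_2 implies x_3) = 2/5 iff 1 = 2/5
x_1 iff x_3 = 1/5 iff 1/5 = 1
x_1 iff x_1 = 1/5 iff 1/5 = 1
x_3 iff x_2 = 1/5 iff 2/5 = 1/5
(x_1 iff x_1) iff (x_3 iff x_2) = 1 iff 1/5 = 1/5
(x_1 iff x_3) and ((x_1 iff x_1) iff (x_3 iff x_2)) = 1 and 1/5 = 1/5
((x_2 and (x_3 implies x_1)) iff (not x_2 implies x_3)) implies ((x_1 iff x_3) and ((x_1 iff x_1) iff (x_3 iff x_2))) = 2/5 implies 1/5 = 1/5
not ((x_2 and (x_3 iff x_2)) implies (x_1 and not x_3)) iff (((x_2 and (x_3 implies x_1)) iff (not x_2 implies x_3)) implies ((x_1 iff x_3) and ((x_1 iff x_1) iff (x_3 iff x_2)))) = 1 iff 1/5 = 1/5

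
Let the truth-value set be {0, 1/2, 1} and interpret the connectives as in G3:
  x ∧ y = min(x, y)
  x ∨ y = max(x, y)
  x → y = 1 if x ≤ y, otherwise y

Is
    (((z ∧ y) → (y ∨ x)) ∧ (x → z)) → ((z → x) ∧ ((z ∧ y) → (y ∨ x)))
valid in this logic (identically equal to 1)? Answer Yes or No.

No

Counterexample: take x = 0, y = 0, z = 1/2.
z ∧ y = 1/2 ∧ 0 = 0
y ∨ x = 0 ∨ 0 = 0
(z ∧ y) → (y ∨ x) = 0 → 0 = 1
x → z = 0 → 1/2 = 1
((z ∧ y) → (y ∨ x)) ∧ (x → z) = 1 ∧ 1 = 1
z → x = 1/2 → 0 = 0
z ∧ y = 1/2 ∧ 0 = 0
y ∨ x = 0 ∨ 0 = 0
(z ∧ y) → (y ∨ x) = 0 → 0 = 1
(z → x) ∧ ((z ∧ y) → (y ∨ x)) = 0 ∧ 1 = 0
(((z ∧ y) → (y ∨ x)) ∧ (x → z)) → ((z → x) ∧ ((z ∧ y) → (y ∨ x))) = 1 → 0 = 0
This gives 0 ≠ 1.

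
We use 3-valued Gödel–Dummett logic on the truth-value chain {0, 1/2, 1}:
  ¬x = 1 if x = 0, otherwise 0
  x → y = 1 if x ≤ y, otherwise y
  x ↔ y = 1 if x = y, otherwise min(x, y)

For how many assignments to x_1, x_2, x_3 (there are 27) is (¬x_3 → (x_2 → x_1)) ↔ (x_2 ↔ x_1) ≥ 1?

12

value 1: 12 assignments (counts)
value 1/2: 5 assignments
value 0: 10 assignments
So 12 of the 27 assignments meet the threshold.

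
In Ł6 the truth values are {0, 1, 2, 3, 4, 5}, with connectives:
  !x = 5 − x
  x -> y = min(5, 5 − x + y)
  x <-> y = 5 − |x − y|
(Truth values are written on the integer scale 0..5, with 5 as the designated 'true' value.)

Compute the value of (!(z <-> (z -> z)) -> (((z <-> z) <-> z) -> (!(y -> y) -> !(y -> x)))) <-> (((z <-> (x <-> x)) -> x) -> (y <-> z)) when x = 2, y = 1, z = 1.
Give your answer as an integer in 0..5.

z -> z = 1 -> 1 = 5
z <-> (z -> z) = 1 <-> 5 = 1
!(z <-> (z -> z)) = !1 = 4
z <-> z = 1 <-> 1 = 5
(z <-> z) <-> z = 5 <-> 1 = 1
y -> y = 1 -> 1 = 5
!(y -> y) = !5 = 0
y -> x = 1 -> 2 = 5
!(y -> x) = !5 = 0
!(y -> y) -> !(y -> x) = 0 -> 0 = 5
((z <-> z) <-> z) -> (!(y -> y) -> !(y -> x)) = 1 -> 5 = 5
!(z <-> (z -> z)) -> (((z <-> z) <-> z) -> (!(y -> y) -> !(y -> x))) = 4 -> 5 = 5
x <-> x = 2 <-> 2 = 5
z <-> (x <-> x) = 1 <-> 5 = 1
(z <-> (x <-> x)) -> x = 1 -> 2 = 5
y <-> z = 1 <-> 1 = 5
((z <-> (x <-> x)) -> x) -> (y <-> z) = 5 -> 5 = 5
(!(z <-> (z -> z)) -> (((z <-> z) <-> z) -> (!(y -> y) -> !(y -> x)))) <-> (((z <-> (x <-> x)) -> x) -> (y <-> z)) = 5 <-> 5 = 5

5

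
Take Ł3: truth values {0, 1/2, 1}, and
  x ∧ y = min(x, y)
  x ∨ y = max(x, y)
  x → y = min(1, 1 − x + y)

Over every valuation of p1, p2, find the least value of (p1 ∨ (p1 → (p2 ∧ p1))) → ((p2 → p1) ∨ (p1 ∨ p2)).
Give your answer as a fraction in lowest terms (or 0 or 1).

1/2

Take p1 = 0, p2 = 1/2:
p2 ∧ p1 = 1/2 ∧ 0 = 0
p1 → (p2 ∧ p1) = 0 → 0 = 1
p1 ∨ (p1 → (p2 ∧ p1)) = 0 ∨ 1 = 1
p2 → p1 = 1/2 → 0 = 1/2
p1 ∨ p2 = 0 ∨ 1/2 = 1/2
(p2 → p1) ∨ (p1 ∨ p2) = 1/2 ∨ 1/2 = 1/2
(p1 ∨ (p1 → (p2 ∧ p1))) → ((p2 → p1) ∨ (p1 ∨ p2)) = 1 → 1/2 = 1/2
No assignment yields a value below 1/2, so this is the minimum.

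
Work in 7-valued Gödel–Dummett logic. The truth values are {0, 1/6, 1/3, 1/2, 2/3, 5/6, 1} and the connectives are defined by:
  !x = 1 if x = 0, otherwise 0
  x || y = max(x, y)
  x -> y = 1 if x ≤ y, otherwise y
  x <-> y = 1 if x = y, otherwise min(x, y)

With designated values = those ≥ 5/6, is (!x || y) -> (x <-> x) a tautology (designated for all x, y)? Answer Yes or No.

At x = 5/6, y = 5/6, for instance:
!x = !5/6 = 0
!x || y = 0 || 5/6 = 5/6
x <-> x = 5/6 <-> 5/6 = 1
(!x || y) -> (x <-> x) = 5/6 -> 1 = 1
and checking the remaining 48 assignments likewise gives ≥ 5/6 in every case.

Yes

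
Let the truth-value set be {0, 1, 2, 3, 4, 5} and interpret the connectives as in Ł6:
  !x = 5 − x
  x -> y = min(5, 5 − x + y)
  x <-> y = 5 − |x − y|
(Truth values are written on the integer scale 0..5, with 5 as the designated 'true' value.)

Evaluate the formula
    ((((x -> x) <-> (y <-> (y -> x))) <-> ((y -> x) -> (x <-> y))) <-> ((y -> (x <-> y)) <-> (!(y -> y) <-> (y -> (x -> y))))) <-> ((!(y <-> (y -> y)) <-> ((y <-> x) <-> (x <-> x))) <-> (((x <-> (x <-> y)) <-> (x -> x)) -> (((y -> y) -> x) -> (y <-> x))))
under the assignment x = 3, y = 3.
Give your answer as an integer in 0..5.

5

x -> x = 3 -> 3 = 5
y -> x = 3 -> 3 = 5
y <-> (y -> x) = 3 <-> 5 = 3
(x -> x) <-> (y <-> (y -> x)) = 5 <-> 3 = 3
y -> x = 3 -> 3 = 5
x <-> y = 3 <-> 3 = 5
(y -> x) -> (x <-> y) = 5 -> 5 = 5
((x -> x) <-> (y <-> (y -> x))) <-> ((y -> x) -> (x <-> y)) = 3 <-> 5 = 3
x <-> y = 3 <-> 3 = 5
y -> (x <-> y) = 3 -> 5 = 5
y -> y = 3 -> 3 = 5
!(y -> y) = !5 = 0
x -> y = 3 -> 3 = 5
y -> (x -> y) = 3 -> 5 = 5
!(y -> y) <-> (y -> (x -> y)) = 0 <-> 5 = 0
(y -> (x <-> y)) <-> (!(y -> y) <-> (y -> (x -> y))) = 5 <-> 0 = 0
(((x -> x) <-> (y <-> (y -> x))) <-> ((y -> x) -> (x <-> y))) <-> ((y -> (x <-> y)) <-> (!(y -> y) <-> (y -> (x -> y)))) = 3 <-> 0 = 2
y -> y = 3 -> 3 = 5
y <-> (y -> y) = 3 <-> 5 = 3
!(y <-> (y -> y)) = !3 = 2
y <-> x = 3 <-> 3 = 5
x <-> x = 3 <-> 3 = 5
(y <-> x) <-> (x <-> x) = 5 <-> 5 = 5
!(y <-> (y -> y)) <-> ((y <-> x) <-> (x <-> x)) = 2 <-> 5 = 2
x <-> y = 3 <-> 3 = 5
x <-> (x <-> y) = 3 <-> 5 = 3
x -> x = 3 -> 3 = 5
(x <-> (x <-> y)) <-> (x -> x) = 3 <-> 5 = 3
y -> y = 3 -> 3 = 5
(y -> y) -> x = 5 -> 3 = 3
y <-> x = 3 <-> 3 = 5
((y -> y) -> x) -> (y <-> x) = 3 -> 5 = 5
((x <-> (x <-> y)) <-> (x -> x)) -> (((y -> y) -> x) -> (y <-> x)) = 3 -> 5 = 5
(!(y <-> (y -> y)) <-> ((y <-> x) <-> (x <-> x))) <-> (((x <-> (x <-> y)) <-> (x -> x)) -> (((y -> y) -> x) -> (y <-> x))) = 2 <-> 5 = 2
((((x -> x) <-> (y <-> (y -> x))) <-> ((y -> x) -> (x <-> y))) <-> ((y -> (x <-> y)) <-> (!(y -> y) <-> (y -> (x -> y))))) <-> ((!(y <-> (y -> y)) <-> ((y <-> x) <-> (x <-> x))) <-> (((x <-> (x <-> y)) <-> (x -> x)) -> (((y -> y) -> x) -> (y <-> x)))) = 2 <-> 2 = 5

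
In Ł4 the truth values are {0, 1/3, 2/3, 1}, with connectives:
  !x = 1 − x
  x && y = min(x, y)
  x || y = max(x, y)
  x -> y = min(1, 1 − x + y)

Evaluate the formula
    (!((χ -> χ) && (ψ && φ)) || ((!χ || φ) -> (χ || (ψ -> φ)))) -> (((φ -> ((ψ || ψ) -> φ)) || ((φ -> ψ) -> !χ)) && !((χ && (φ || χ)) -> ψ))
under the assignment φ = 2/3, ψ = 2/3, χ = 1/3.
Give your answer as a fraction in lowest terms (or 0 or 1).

χ -> χ = 1/3 -> 1/3 = 1
ψ && φ = 2/3 && 2/3 = 2/3
(χ -> χ) && (ψ && φ) = 1 && 2/3 = 2/3
!((χ -> χ) && (ψ && φ)) = !2/3 = 1/3
!χ = !1/3 = 2/3
!χ || φ = 2/3 || 2/3 = 2/3
ψ -> φ = 2/3 -> 2/3 = 1
χ || (ψ -> φ) = 1/3 || 1 = 1
(!χ || φ) -> (χ || (ψ -> φ)) = 2/3 -> 1 = 1
!((χ -> χ) && (ψ && φ)) || ((!χ || φ) -> (χ || (ψ -> φ))) = 1/3 || 1 = 1
ψ || ψ = 2/3 || 2/3 = 2/3
(ψ || ψ) -> φ = 2/3 -> 2/3 = 1
φ -> ((ψ || ψ) -> φ) = 2/3 -> 1 = 1
φ -> ψ = 2/3 -> 2/3 = 1
!χ = !1/3 = 2/3
(φ -> ψ) -> !χ = 1 -> 2/3 = 2/3
(φ -> ((ψ || ψ) -> φ)) || ((φ -> ψ) -> !χ) = 1 || 2/3 = 1
φ || χ = 2/3 || 1/3 = 2/3
χ && (φ || χ) = 1/3 && 2/3 = 1/3
(χ && (φ || χ)) -> ψ = 1/3 -> 2/3 = 1
!((χ && (φ || χ)) -> ψ) = !1 = 0
((φ -> ((ψ || ψ) -> φ)) || ((φ -> ψ) -> !χ)) && !((χ && (φ || χ)) -> ψ) = 1 && 0 = 0
(!((χ -> χ) && (ψ && φ)) || ((!χ || φ) -> (χ || (ψ -> φ)))) -> (((φ -> ((ψ || ψ) -> φ)) || ((φ -> ψ) -> !χ)) && !((χ && (φ || χ)) -> ψ)) = 1 -> 0 = 0

0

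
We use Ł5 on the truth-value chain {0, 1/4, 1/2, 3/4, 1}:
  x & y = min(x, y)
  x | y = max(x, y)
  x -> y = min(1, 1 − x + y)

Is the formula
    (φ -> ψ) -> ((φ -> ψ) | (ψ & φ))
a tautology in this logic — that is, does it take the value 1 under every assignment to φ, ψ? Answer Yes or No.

Yes

At φ = 1, ψ = 1/4, for instance:
φ -> ψ = 1 -> 1/4 = 1/4
ψ & φ = 1/4 & 1 = 1/4
(φ -> ψ) | (ψ & φ) = 1/4 | 1/4 = 1/4
(φ -> ψ) -> ((φ -> ψ) | (ψ & φ)) = 1/4 -> 1/4 = 1
and checking the remaining 24 assignments likewise gives ≥ 1 in every case.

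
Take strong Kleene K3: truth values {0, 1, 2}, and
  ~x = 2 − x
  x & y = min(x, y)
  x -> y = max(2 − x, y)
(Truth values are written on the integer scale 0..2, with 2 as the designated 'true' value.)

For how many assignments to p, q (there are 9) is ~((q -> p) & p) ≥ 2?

p = 0, q = 0 ↦ 2  ≥
p = 0, q = 1 ↦ 2  ≥
p = 0, q = 2 ↦ 2  ≥
p = 1, q = 0 ↦ 1  <
p = 1, q = 1 ↦ 1  <
p = 1, q = 2 ↦ 1  <
p = 2, q = 0 ↦ 0  <
p = 2, q = 1 ↦ 0  <
p = 2, q = 2 ↦ 0  <
So 3 of the 9 assignments meet the threshold.

3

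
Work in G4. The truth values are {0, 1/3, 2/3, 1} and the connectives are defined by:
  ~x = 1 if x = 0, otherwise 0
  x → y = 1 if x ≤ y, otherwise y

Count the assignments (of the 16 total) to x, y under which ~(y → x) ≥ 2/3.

3

x = 0, y = 0 ↦ 0  <
x = 0, y = 1/3 ↦ 1  ≥
x = 0, y = 2/3 ↦ 1  ≥
x = 0, y = 1 ↦ 1  ≥
x = 1/3, y = 0 ↦ 0  <
x = 1/3, y = 1/3 ↦ 0  <
x = 1/3, y = 2/3 ↦ 0  <
x = 1/3, y = 1 ↦ 0  <
x = 2/3, y = 0 ↦ 0  <
x = 2/3, y = 1/3 ↦ 0  <
x = 2/3, y = 2/3 ↦ 0  <
x = 2/3, y = 1 ↦ 0  <
x = 1, y = 0 ↦ 0  <
x = 1, y = 1/3 ↦ 0  <
x = 1, y = 2/3 ↦ 0  <
x = 1, y = 1 ↦ 0  <
So 3 of the 16 assignments meet the threshold.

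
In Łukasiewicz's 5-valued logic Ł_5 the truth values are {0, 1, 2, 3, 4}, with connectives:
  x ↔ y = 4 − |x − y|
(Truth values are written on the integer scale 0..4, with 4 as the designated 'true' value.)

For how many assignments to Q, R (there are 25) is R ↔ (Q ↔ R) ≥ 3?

14

value 4: 7 assignments (counts)
value 3: 7 assignments (counts)
value 2: 6 assignments
value 1: 3 assignments
value 0: 2 assignments
So 14 of the 25 assignments meet the threshold.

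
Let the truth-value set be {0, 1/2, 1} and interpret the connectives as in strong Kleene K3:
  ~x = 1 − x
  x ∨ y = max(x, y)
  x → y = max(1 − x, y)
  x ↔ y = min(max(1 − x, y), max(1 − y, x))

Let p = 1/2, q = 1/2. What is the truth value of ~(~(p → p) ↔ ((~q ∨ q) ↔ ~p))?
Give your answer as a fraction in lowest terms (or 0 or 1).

p → p = 1/2 → 1/2 = 1/2
~(p → p) = ~1/2 = 1/2
~q = ~1/2 = 1/2
~q ∨ q = 1/2 ∨ 1/2 = 1/2
~p = ~1/2 = 1/2
(~q ∨ q) ↔ ~p = 1/2 ↔ 1/2 = 1/2
~(p → p) ↔ ((~q ∨ q) ↔ ~p) = 1/2 ↔ 1/2 = 1/2
~(~(p → p) ↔ ((~q ∨ q) ↔ ~p)) = ~1/2 = 1/2

1/2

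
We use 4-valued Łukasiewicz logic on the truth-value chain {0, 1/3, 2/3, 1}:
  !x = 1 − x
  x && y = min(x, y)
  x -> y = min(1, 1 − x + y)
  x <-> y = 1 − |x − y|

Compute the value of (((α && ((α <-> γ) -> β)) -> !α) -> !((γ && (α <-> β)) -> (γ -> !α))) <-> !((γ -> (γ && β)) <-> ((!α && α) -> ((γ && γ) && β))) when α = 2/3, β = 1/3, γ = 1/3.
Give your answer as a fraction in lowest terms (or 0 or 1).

α <-> γ = 2/3 <-> 1/3 = 2/3
(α <-> γ) -> β = 2/3 -> 1/3 = 2/3
α && ((α <-> γ) -> β) = 2/3 && 2/3 = 2/3
!α = !2/3 = 1/3
(α && ((α <-> γ) -> β)) -> !α = 2/3 -> 1/3 = 2/3
α <-> β = 2/3 <-> 1/3 = 2/3
γ && (α <-> β) = 1/3 && 2/3 = 1/3
!α = !2/3 = 1/3
γ -> !α = 1/3 -> 1/3 = 1
(γ && (α <-> β)) -> (γ -> !α) = 1/3 -> 1 = 1
!((γ && (α <-> β)) -> (γ -> !α)) = !1 = 0
((α && ((α <-> γ) -> β)) -> !α) -> !((γ && (α <-> β)) -> (γ -> !α)) = 2/3 -> 0 = 1/3
γ && β = 1/3 && 1/3 = 1/3
γ -> (γ && β) = 1/3 -> 1/3 = 1
!α = !2/3 = 1/3
!α && α = 1/3 && 2/3 = 1/3
γ && γ = 1/3 && 1/3 = 1/3
(γ && γ) && β = 1/3 && 1/3 = 1/3
(!α && α) -> ((γ && γ) && β) = 1/3 -> 1/3 = 1
(γ -> (γ && β)) <-> ((!α && α) -> ((γ && γ) && β)) = 1 <-> 1 = 1
!((γ -> (γ && β)) <-> ((!α && α) -> ((γ && γ) && β))) = !1 = 0
(((α && ((α <-> γ) -> β)) -> !α) -> !((γ && (α <-> β)) -> (γ -> !α))) <-> !((γ -> (γ && β)) <-> ((!α && α) -> ((γ && γ) && β))) = 1/3 <-> 0 = 2/3

2/3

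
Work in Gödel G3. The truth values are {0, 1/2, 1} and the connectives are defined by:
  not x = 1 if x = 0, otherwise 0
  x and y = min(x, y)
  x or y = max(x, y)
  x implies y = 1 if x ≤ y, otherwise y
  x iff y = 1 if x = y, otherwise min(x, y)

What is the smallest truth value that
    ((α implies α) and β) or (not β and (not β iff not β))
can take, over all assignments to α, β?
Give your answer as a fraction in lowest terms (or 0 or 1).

Take α = 0, β = 1/2:
α implies α = 0 implies 0 = 1
(α implies α) and β = 1 and 1/2 = 1/2
not β = not 1/2 = 0
not β = not 1/2 = 0
not β = not 1/2 = 0
not β iff not β = 0 iff 0 = 1
not β and (not β iff not β) = 0 and 1 = 0
((α implies α) and β) or (not β and (not β iff not β)) = 1/2 or 0 = 1/2
No assignment yields a value below 1/2, so this is the minimum.

1/2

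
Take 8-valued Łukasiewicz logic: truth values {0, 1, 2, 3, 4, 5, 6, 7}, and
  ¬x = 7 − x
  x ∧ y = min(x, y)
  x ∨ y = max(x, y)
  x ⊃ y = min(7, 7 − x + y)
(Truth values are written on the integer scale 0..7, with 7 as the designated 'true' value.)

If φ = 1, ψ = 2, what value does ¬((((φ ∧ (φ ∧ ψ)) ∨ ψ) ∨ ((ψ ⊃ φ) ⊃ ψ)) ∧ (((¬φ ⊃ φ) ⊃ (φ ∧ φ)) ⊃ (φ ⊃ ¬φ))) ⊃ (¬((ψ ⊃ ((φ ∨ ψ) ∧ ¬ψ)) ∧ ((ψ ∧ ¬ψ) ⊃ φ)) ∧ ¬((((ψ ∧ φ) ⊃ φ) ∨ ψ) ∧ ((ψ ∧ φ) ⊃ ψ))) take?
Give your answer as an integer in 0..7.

3

φ ∧ ψ = 1 ∧ 2 = 1
φ ∧ (φ ∧ ψ) = 1 ∧ 1 = 1
(φ ∧ (φ ∧ ψ)) ∨ ψ = 1 ∨ 2 = 2
ψ ⊃ φ = 2 ⊃ 1 = 6
(ψ ⊃ φ) ⊃ ψ = 6 ⊃ 2 = 3
((φ ∧ (φ ∧ ψ)) ∨ ψ) ∨ ((ψ ⊃ φ) ⊃ ψ) = 2 ∨ 3 = 3
¬φ = ¬1 = 6
¬φ ⊃ φ = 6 ⊃ 1 = 2
φ ∧ φ = 1 ∧ 1 = 1
(¬φ ⊃ φ) ⊃ (φ ∧ φ) = 2 ⊃ 1 = 6
¬φ = ¬1 = 6
φ ⊃ ¬φ = 1 ⊃ 6 = 7
((¬φ ⊃ φ) ⊃ (φ ∧ φ)) ⊃ (φ ⊃ ¬φ) = 6 ⊃ 7 = 7
(((φ ∧ (φ ∧ ψ)) ∨ ψ) ∨ ((ψ ⊃ φ) ⊃ ψ)) ∧ (((¬φ ⊃ φ) ⊃ (φ ∧ φ)) ⊃ (φ ⊃ ¬φ)) = 3 ∧ 7 = 3
¬((((φ ∧ (φ ∧ ψ)) ∨ ψ) ∨ ((ψ ⊃ φ) ⊃ ψ)) ∧ (((¬φ ⊃ φ) ⊃ (φ ∧ φ)) ⊃ (φ ⊃ ¬φ))) = ¬3 = 4
φ ∨ ψ = 1 ∨ 2 = 2
¬ψ = ¬2 = 5
(φ ∨ ψ) ∧ ¬ψ = 2 ∧ 5 = 2
ψ ⊃ ((φ ∨ ψ) ∧ ¬ψ) = 2 ⊃ 2 = 7
¬ψ = ¬2 = 5
ψ ∧ ¬ψ = 2 ∧ 5 = 2
(ψ ∧ ¬ψ) ⊃ φ = 2 ⊃ 1 = 6
(ψ ⊃ ((φ ∨ ψ) ∧ ¬ψ)) ∧ ((ψ ∧ ¬ψ) ⊃ φ) = 7 ∧ 6 = 6
¬((ψ ⊃ ((φ ∨ ψ) ∧ ¬ψ)) ∧ ((ψ ∧ ¬ψ) ⊃ φ)) = ¬6 = 1
ψ ∧ φ = 2 ∧ 1 = 1
(ψ ∧ φ) ⊃ φ = 1 ⊃ 1 = 7
((ψ ∧ φ) ⊃ φ) ∨ ψ = 7 ∨ 2 = 7
ψ ∧ φ = 2 ∧ 1 = 1
(ψ ∧ φ) ⊃ ψ = 1 ⊃ 2 = 7
(((ψ ∧ φ) ⊃ φ) ∨ ψ) ∧ ((ψ ∧ φ) ⊃ ψ) = 7 ∧ 7 = 7
¬((((ψ ∧ φ) ⊃ φ) ∨ ψ) ∧ ((ψ ∧ φ) ⊃ ψ)) = ¬7 = 0
¬((ψ ⊃ ((φ ∨ ψ) ∧ ¬ψ)) ∧ ((ψ ∧ ¬ψ) ⊃ φ)) ∧ ¬((((ψ ∧ φ) ⊃ φ) ∨ ψ) ∧ ((ψ ∧ φ) ⊃ ψ)) = 1 ∧ 0 = 0
¬((((φ ∧ (φ ∧ ψ)) ∨ ψ) ∨ ((ψ ⊃ φ) ⊃ ψ)) ∧ (((¬φ ⊃ φ) ⊃ (φ ∧ φ)) ⊃ (φ ⊃ ¬φ))) ⊃ (¬((ψ ⊃ ((φ ∨ ψ) ∧ ¬ψ)) ∧ ((ψ ∧ ¬ψ) ⊃ φ)) ∧ ¬((((ψ ∧ φ) ⊃ φ) ∨ ψ) ∧ ((ψ ∧ φ) ⊃ ψ))) = 4 ⊃ 0 = 3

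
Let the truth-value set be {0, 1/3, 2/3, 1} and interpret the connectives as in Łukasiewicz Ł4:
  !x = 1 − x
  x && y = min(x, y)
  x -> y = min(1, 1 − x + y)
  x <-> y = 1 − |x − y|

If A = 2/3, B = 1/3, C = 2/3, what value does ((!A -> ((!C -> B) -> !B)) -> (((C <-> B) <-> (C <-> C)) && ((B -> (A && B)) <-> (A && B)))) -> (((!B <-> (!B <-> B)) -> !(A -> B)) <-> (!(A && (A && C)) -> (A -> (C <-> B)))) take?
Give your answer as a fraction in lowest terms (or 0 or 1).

!A = !2/3 = 1/3
!C = !2/3 = 1/3
!C -> B = 1/3 -> 1/3 = 1
!B = !1/3 = 2/3
(!C -> B) -> !B = 1 -> 2/3 = 2/3
!A -> ((!C -> B) -> !B) = 1/3 -> 2/3 = 1
C <-> B = 2/3 <-> 1/3 = 2/3
C <-> C = 2/3 <-> 2/3 = 1
(C <-> B) <-> (C <-> C) = 2/3 <-> 1 = 2/3
A && B = 2/3 && 1/3 = 1/3
B -> (A && B) = 1/3 -> 1/3 = 1
A && B = 2/3 && 1/3 = 1/3
(B -> (A && B)) <-> (A && B) = 1 <-> 1/3 = 1/3
((C <-> B) <-> (C <-> C)) && ((B -> (A && B)) <-> (A && B)) = 2/3 && 1/3 = 1/3
(!A -> ((!C -> B) -> !B)) -> (((C <-> B) <-> (C <-> C)) && ((B -> (A && B)) <-> (A && B))) = 1 -> 1/3 = 1/3
!B = !1/3 = 2/3
!B = !1/3 = 2/3
!B <-> B = 2/3 <-> 1/3 = 2/3
!B <-> (!B <-> B) = 2/3 <-> 2/3 = 1
A -> B = 2/3 -> 1/3 = 2/3
!(A -> B) = !2/3 = 1/3
(!B <-> (!B <-> B)) -> !(A -> B) = 1 -> 1/3 = 1/3
A && C = 2/3 && 2/3 = 2/3
A && (A && C) = 2/3 && 2/3 = 2/3
!(A && (A && C)) = !2/3 = 1/3
C <-> B = 2/3 <-> 1/3 = 2/3
A -> (C <-> B) = 2/3 -> 2/3 = 1
!(A && (A && C)) -> (A -> (C <-> B)) = 1/3 -> 1 = 1
((!B <-> (!B <-> B)) -> !(A -> B)) <-> (!(A && (A && C)) -> (A -> (C <-> B))) = 1/3 <-> 1 = 1/3
((!A -> ((!C -> B) -> !B)) -> (((C <-> B) <-> (C <-> C)) && ((B -> (A && B)) <-> (A && B)))) -> (((!B <-> (!B <-> B)) -> !(A -> B)) <-> (!(A && (A && C)) -> (A -> (C <-> B)))) = 1/3 -> 1/3 = 1

1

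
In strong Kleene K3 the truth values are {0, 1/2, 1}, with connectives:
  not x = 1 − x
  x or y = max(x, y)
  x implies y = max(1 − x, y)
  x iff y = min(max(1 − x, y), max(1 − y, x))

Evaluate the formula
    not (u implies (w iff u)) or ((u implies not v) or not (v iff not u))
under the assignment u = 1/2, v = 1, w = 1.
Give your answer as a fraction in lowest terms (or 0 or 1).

1/2

w iff u = 1 iff 1/2 = 1/2
u implies (w iff u) = 1/2 implies 1/2 = 1/2
not (u implies (w iff u)) = not 1/2 = 1/2
not v = not 1 = 0
u implies not v = 1/2 implies 0 = 1/2
not u = not 1/2 = 1/2
v iff not u = 1 iff 1/2 = 1/2
not (v iff not u) = not 1/2 = 1/2
(u implies not v) or not (v iff not u) = 1/2 or 1/2 = 1/2
not (u implies (w iff u)) or ((u implies not v) or not (v iff not u)) = 1/2 or 1/2 = 1/2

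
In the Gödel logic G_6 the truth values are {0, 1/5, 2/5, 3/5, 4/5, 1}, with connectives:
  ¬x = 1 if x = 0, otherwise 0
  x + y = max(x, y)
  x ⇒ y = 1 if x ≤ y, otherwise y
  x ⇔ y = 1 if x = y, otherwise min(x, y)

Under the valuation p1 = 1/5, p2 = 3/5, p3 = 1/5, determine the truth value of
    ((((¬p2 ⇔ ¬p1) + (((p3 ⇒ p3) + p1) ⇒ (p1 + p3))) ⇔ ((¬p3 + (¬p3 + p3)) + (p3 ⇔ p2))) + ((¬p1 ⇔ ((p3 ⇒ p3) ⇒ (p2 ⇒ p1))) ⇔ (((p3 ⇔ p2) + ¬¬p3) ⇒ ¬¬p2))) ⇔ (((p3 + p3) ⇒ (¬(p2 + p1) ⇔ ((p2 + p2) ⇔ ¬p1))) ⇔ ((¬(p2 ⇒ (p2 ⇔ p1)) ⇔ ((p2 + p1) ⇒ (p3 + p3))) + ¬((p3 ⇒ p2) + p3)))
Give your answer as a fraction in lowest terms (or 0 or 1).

¬p2 = ¬3/5 = 0
¬p1 = ¬1/5 = 0
¬p2 ⇔ ¬p1 = 0 ⇔ 0 = 1
p3 ⇒ p3 = 1/5 ⇒ 1/5 = 1
(p3 ⇒ p3) + p1 = 1 + 1/5 = 1
p1 + p3 = 1/5 + 1/5 = 1/5
((p3 ⇒ p3) + p1) ⇒ (p1 + p3) = 1 ⇒ 1/5 = 1/5
(¬p2 ⇔ ¬p1) + (((p3 ⇒ p3) + p1) ⇒ (p1 + p3)) = 1 + 1/5 = 1
¬p3 = ¬1/5 = 0
¬p3 = ¬1/5 = 0
¬p3 + p3 = 0 + 1/5 = 1/5
¬p3 + (¬p3 + p3) = 0 + 1/5 = 1/5
p3 ⇔ p2 = 1/5 ⇔ 3/5 = 1/5
(¬p3 + (¬p3 + p3)) + (p3 ⇔ p2) = 1/5 + 1/5 = 1/5
((¬p2 ⇔ ¬p1) + (((p3 ⇒ p3) + p1) ⇒ (p1 + p3))) ⇔ ((¬p3 + (¬p3 + p3)) + (p3 ⇔ p2)) = 1 ⇔ 1/5 = 1/5
¬p1 = ¬1/5 = 0
p3 ⇒ p3 = 1/5 ⇒ 1/5 = 1
p2 ⇒ p1 = 3/5 ⇒ 1/5 = 1/5
(p3 ⇒ p3) ⇒ (p2 ⇒ p1) = 1 ⇒ 1/5 = 1/5
¬p1 ⇔ ((p3 ⇒ p3) ⇒ (p2 ⇒ p1)) = 0 ⇔ 1/5 = 0
p3 ⇔ p2 = 1/5 ⇔ 3/5 = 1/5
¬p3 = ¬1/5 = 0
¬¬p3 = ¬0 = 1
(p3 ⇔ p2) + ¬¬p3 = 1/5 + 1 = 1
¬p2 = ¬3/5 = 0
¬¬p2 = ¬0 = 1
((p3 ⇔ p2) + ¬¬p3) ⇒ ¬¬p2 = 1 ⇒ 1 = 1
(¬p1 ⇔ ((p3 ⇒ p3) ⇒ (p2 ⇒ p1))) ⇔ (((p3 ⇔ p2) + ¬¬p3) ⇒ ¬¬p2) = 0 ⇔ 1 = 0
(((¬p2 ⇔ ¬p1) + (((p3 ⇒ p3) + p1) ⇒ (p1 + p3))) ⇔ ((¬p3 + (¬p3 + p3)) + (p3 ⇔ p2))) + ((¬p1 ⇔ ((p3 ⇒ p3) ⇒ (p2 ⇒ p1))) ⇔ (((p3 ⇔ p2) + ¬¬p3) ⇒ ¬¬p2)) = 1/5 + 0 = 1/5
p3 + p3 = 1/5 + 1/5 = 1/5
p2 + p1 = 3/5 + 1/5 = 3/5
¬(p2 + p1) = ¬3/5 = 0
p2 + p2 = 3/5 + 3/5 = 3/5
¬p1 = ¬1/5 = 0
(p2 + p2) ⇔ ¬p1 = 3/5 ⇔ 0 = 0
¬(p2 + p1) ⇔ ((p2 + p2) ⇔ ¬p1) = 0 ⇔ 0 = 1
(p3 + p3) ⇒ (¬(p2 + p1) ⇔ ((p2 + p2) ⇔ ¬p1)) = 1/5 ⇒ 1 = 1
p2 ⇔ p1 = 3/5 ⇔ 1/5 = 1/5
p2 ⇒ (p2 ⇔ p1) = 3/5 ⇒ 1/5 = 1/5
¬(p2 ⇒ (p2 ⇔ p1)) = ¬1/5 = 0
p2 + p1 = 3/5 + 1/5 = 3/5
p3 + p3 = 1/5 + 1/5 = 1/5
(p2 + p1) ⇒ (p3 + p3) = 3/5 ⇒ 1/5 = 1/5
¬(p2 ⇒ (p2 ⇔ p1)) ⇔ ((p2 + p1) ⇒ (p3 + p3)) = 0 ⇔ 1/5 = 0
p3 ⇒ p2 = 1/5 ⇒ 3/5 = 1
(p3 ⇒ p2) + p3 = 1 + 1/5 = 1
¬((p3 ⇒ p2) + p3) = ¬1 = 0
(¬(p2 ⇒ (p2 ⇔ p1)) ⇔ ((p2 + p1) ⇒ (p3 + p3))) + ¬((p3 ⇒ p2) + p3) = 0 + 0 = 0
((p3 + p3) ⇒ (¬(p2 + p1) ⇔ ((p2 + p2) ⇔ ¬p1))) ⇔ ((¬(p2 ⇒ (p2 ⇔ p1)) ⇔ ((p2 + p1) ⇒ (p3 + p3))) + ¬((p3 ⇒ p2) + p3)) = 1 ⇔ 0 = 0
((((¬p2 ⇔ ¬p1) + (((p3 ⇒ p3) + p1) ⇒ (p1 + p3))) ⇔ ((¬p3 + (¬p3 + p3)) + (p3 ⇔ p2))) + ((¬p1 ⇔ ((p3 ⇒ p3) ⇒ (p2 ⇒ p1))) ⇔ (((p3 ⇔ p2) + ¬¬p3) ⇒ ¬¬p2))) ⇔ (((p3 + p3) ⇒ (¬(p2 + p1) ⇔ ((p2 + p2) ⇔ ¬p1))) ⇔ ((¬(p2 ⇒ (p2 ⇔ p1)) ⇔ ((p2 + p1) ⇒ (p3 + p3))) + ¬((p3 ⇒ p2) + p3))) = 1/5 ⇔ 0 = 0

0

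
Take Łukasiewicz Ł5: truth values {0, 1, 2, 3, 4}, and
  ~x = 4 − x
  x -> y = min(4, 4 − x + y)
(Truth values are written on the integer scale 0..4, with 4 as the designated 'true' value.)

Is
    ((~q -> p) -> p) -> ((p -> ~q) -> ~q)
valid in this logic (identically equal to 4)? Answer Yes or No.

Yes

At p = 2, q = 1, for instance:
~q = ~1 = 3
~q -> p = 3 -> 2 = 3
(~q -> p) -> p = 3 -> 2 = 3
p -> ~q = 2 -> 3 = 4
(p -> ~q) -> ~q = 4 -> 3 = 3
((~q -> p) -> p) -> ((p -> ~q) -> ~q) = 3 -> 3 = 4
and checking the remaining 24 assignments likewise gives ≥ 4 in every case.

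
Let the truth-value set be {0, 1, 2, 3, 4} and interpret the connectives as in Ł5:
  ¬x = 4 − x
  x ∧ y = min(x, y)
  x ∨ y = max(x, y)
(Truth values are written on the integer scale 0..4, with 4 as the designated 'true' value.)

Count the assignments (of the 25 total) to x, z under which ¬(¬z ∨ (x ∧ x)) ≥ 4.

value 4: 1 assignment (counts)
value 3: 3 assignments
value 2: 5 assignments
value 1: 7 assignments
value 0: 9 assignments
So 1 of the 25 assignments meets the threshold.

1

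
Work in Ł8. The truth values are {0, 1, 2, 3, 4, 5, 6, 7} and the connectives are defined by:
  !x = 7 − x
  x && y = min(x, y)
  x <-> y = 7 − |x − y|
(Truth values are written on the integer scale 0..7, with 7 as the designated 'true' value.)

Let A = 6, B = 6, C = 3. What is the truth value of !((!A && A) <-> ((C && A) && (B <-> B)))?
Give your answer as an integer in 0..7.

!A = !6 = 1
!A && A = 1 && 6 = 1
C && A = 3 && 6 = 3
B <-> B = 6 <-> 6 = 7
(C && A) && (B <-> B) = 3 && 7 = 3
(!A && A) <-> ((C && A) && (B <-> B)) = 1 <-> 3 = 5
!((!A && A) <-> ((C && A) && (B <-> B))) = !5 = 2

2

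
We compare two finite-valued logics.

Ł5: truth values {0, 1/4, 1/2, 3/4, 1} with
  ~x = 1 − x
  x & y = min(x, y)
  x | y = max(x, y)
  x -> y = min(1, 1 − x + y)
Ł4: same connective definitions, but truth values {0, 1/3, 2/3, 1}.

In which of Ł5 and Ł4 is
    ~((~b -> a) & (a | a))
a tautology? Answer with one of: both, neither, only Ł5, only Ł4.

In Ł5: at a = 1/4, b = 0 the value is 3/4 — not a tautology.
In Ł4: at a = 1/3, b = 0 the value is 2/3 — not a tautology.

neither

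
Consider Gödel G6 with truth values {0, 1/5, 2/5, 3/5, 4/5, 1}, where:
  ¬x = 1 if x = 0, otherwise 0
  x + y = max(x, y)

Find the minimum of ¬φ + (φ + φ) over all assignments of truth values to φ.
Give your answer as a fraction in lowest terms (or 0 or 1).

Take φ = 1/5:
¬φ = ¬1/5 = 0
φ + φ = 1/5 + 1/5 = 1/5
¬φ + (φ + φ) = 0 + 1/5 = 1/5
No assignment yields a value below 1/5, so this is the minimum.

1/5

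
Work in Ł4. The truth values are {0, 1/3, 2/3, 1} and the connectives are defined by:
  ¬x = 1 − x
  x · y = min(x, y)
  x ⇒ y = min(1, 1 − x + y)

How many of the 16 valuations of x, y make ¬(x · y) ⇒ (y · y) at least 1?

x = 0, y = 0 ↦ 0  <
x = 0, y = 1/3 ↦ 1/3  <
x = 0, y = 2/3 ↦ 2/3  <
x = 0, y = 1 ↦ 1  ≥
x = 1/3, y = 0 ↦ 0  <
x = 1/3, y = 1/3 ↦ 2/3  <
x = 1/3, y = 2/3 ↦ 1  ≥
x = 1/3, y = 1 ↦ 1  ≥
x = 2/3, y = 0 ↦ 0  <
x = 2/3, y = 1/3 ↦ 2/3  <
x = 2/3, y = 2/3 ↦ 1  ≥
x = 2/3, y = 1 ↦ 1  ≥
x = 1, y = 0 ↦ 0  <
x = 1, y = 1/3 ↦ 2/3  <
x = 1, y = 2/3 ↦ 1  ≥
x = 1, y = 1 ↦ 1  ≥
So 7 of the 16 assignments meet the threshold.

7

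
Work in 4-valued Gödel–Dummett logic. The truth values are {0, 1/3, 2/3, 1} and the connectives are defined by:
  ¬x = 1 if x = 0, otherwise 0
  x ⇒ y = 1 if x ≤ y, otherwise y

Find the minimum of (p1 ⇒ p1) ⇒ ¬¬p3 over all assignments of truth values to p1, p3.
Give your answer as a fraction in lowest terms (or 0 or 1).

Take p1 = 0, p3 = 0:
p1 ⇒ p1 = 0 ⇒ 0 = 1
¬p3 = ¬0 = 1
¬¬p3 = ¬1 = 0
(p1 ⇒ p1) ⇒ ¬¬p3 = 1 ⇒ 0 = 0
No assignment yields a value below 0, so this is the minimum.

0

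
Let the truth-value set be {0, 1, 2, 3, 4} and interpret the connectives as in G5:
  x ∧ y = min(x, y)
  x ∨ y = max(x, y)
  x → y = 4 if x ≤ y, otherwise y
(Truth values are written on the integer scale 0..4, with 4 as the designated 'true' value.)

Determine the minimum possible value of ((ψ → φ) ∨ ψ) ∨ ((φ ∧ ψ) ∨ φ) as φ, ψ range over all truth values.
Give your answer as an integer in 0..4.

Take φ = 0, ψ = 1:
ψ → φ = 1 → 0 = 0
(ψ → φ) ∨ ψ = 0 ∨ 1 = 1
φ ∧ ψ = 0 ∧ 1 = 0
(φ ∧ ψ) ∨ φ = 0 ∨ 0 = 0
((ψ → φ) ∨ ψ) ∨ ((φ ∧ ψ) ∨ φ) = 1 ∨ 0 = 1
No assignment yields a value below 1, so this is the minimum.

1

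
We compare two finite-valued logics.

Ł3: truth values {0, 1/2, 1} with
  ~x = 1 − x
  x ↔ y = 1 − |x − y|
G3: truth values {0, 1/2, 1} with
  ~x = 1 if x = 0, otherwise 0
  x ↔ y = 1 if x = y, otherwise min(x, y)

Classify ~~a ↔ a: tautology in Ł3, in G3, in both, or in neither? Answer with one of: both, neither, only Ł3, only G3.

only Ł3

In Ł3: every assignment gives 1 — tautology.
In G3: at a = 1/2 the value is 1/2 — not a tautology.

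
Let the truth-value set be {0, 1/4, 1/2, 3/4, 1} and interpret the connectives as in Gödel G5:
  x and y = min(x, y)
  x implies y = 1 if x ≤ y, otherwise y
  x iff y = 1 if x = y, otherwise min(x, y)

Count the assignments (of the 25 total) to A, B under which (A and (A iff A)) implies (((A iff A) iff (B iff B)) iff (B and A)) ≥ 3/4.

value 1: 15 assignments (counts)
value 3/4: 1 assignment (counts)
value 1/2: 2 assignments
value 1/4: 3 assignments
value 0: 4 assignments
So 16 of the 25 assignments meet the threshold.

16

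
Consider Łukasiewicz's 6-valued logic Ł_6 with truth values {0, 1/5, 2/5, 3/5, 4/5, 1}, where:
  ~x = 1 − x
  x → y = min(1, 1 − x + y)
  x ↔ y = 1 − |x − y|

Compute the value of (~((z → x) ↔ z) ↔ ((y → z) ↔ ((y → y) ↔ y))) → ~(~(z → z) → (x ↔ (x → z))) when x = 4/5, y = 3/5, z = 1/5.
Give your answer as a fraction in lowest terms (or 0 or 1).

z → x = 1/5 → 4/5 = 1
(z → x) ↔ z = 1 ↔ 1/5 = 1/5
~((z → x) ↔ z) = ~1/5 = 4/5
y → z = 3/5 → 1/5 = 3/5
y → y = 3/5 → 3/5 = 1
(y → y) ↔ y = 1 ↔ 3/5 = 3/5
(y → z) ↔ ((y → y) ↔ y) = 3/5 ↔ 3/5 = 1
~((z → x) ↔ z) ↔ ((y → z) ↔ ((y → y) ↔ y)) = 4/5 ↔ 1 = 4/5
z → z = 1/5 → 1/5 = 1
~(z → z) = ~1 = 0
x → z = 4/5 → 1/5 = 2/5
x ↔ (x → z) = 4/5 ↔ 2/5 = 3/5
~(z → z) → (x ↔ (x → z)) = 0 → 3/5 = 1
~(~(z → z) → (x ↔ (x → z))) = ~1 = 0
(~((z → x) ↔ z) ↔ ((y → z) ↔ ((y → y) ↔ y))) → ~(~(z → z) → (x ↔ (x → z))) = 4/5 → 0 = 1/5

1/5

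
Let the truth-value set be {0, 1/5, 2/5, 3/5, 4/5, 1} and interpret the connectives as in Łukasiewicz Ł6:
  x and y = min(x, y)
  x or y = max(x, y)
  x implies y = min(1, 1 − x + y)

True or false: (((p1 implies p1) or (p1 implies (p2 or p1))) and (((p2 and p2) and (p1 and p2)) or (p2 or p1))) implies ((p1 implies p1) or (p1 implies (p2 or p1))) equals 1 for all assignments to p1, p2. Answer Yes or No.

At p1 = 1, p2 = 2/5, for instance:
p1 implies p1 = 1 implies 1 = 1
p2 or p1 = 2/5 or 1 = 1
p1 implies (p2 or p1) = 1 implies 1 = 1
(p1 implies p1) or (p1 implies (p2 or p1)) = 1 or 1 = 1
p2 and p2 = 2/5 and 2/5 = 2/5
p1 and p2 = 1 and 2/5 = 2/5
(p2 and p2) and (p1 and p2) = 2/5 and 2/5 = 2/5
p2 or p1 = 2/5 or 1 = 1
((p2 and p2) and (p1 and p2)) or (p2 or p1) = 2/5 or 1 = 1
((p1 implies p1) or (p1 implies (p2 or p1))) and (((p2 and p2) and (p1 and p2)) or (p2 or p1)) = 1 and 1 = 1
(((p1 implies p1) or (p1 implies (p2 or p1))) and (((p2 and p2) and (p1 and p2)) or (p2 or p1))) implies ((p1 implies p1) or (p1 implies (p2 or p1))) = 1 implies 1 = 1
and checking the remaining 35 assignments likewise gives ≥ 1 in every case.

Yes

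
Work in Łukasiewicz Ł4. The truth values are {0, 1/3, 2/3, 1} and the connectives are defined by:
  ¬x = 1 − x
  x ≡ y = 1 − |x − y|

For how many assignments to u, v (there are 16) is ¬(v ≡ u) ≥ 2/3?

6

u = 0, v = 0 ↦ 0  <
u = 0, v = 1/3 ↦ 1/3  <
u = 0, v = 2/3 ↦ 2/3  ≥
u = 0, v = 1 ↦ 1  ≥
u = 1/3, v = 0 ↦ 1/3  <
u = 1/3, v = 1/3 ↦ 0  <
u = 1/3, v = 2/3 ↦ 1/3  <
u = 1/3, v = 1 ↦ 2/3  ≥
u = 2/3, v = 0 ↦ 2/3  ≥
u = 2/3, v = 1/3 ↦ 1/3  <
u = 2/3, v = 2/3 ↦ 0  <
u = 2/3, v = 1 ↦ 1/3  <
u = 1, v = 0 ↦ 1  ≥
u = 1, v = 1/3 ↦ 2/3  ≥
u = 1, v = 2/3 ↦ 1/3  <
u = 1, v = 1 ↦ 0  <
So 6 of the 16 assignments meet the threshold.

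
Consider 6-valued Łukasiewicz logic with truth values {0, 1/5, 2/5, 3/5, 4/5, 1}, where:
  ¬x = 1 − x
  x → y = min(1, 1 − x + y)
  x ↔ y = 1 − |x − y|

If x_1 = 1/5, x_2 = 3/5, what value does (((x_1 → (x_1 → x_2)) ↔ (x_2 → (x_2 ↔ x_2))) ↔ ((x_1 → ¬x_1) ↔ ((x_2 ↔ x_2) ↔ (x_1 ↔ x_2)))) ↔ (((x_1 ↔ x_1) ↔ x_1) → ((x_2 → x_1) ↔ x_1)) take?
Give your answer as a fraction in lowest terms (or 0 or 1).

x_1 → x_2 = 1/5 → 3/5 = 1
x_1 → (x_1 → x_2) = 1/5 → 1 = 1
x_2 ↔ x_2 = 3/5 ↔ 3/5 = 1
x_2 → (x_2 ↔ x_2) = 3/5 → 1 = 1
(x_1 → (x_1 → x_2)) ↔ (x_2 → (x_2 ↔ x_2)) = 1 ↔ 1 = 1
¬x_1 = ¬1/5 = 4/5
x_1 → ¬x_1 = 1/5 → 4/5 = 1
x_2 ↔ x_2 = 3/5 ↔ 3/5 = 1
x_1 ↔ x_2 = 1/5 ↔ 3/5 = 3/5
(x_2 ↔ x_2) ↔ (x_1 ↔ x_2) = 1 ↔ 3/5 = 3/5
(x_1 → ¬x_1) ↔ ((x_2 ↔ x_2) ↔ (x_1 ↔ x_2)) = 1 ↔ 3/5 = 3/5
((x_1 → (x_1 → x_2)) ↔ (x_2 → (x_2 ↔ x_2))) ↔ ((x_1 → ¬x_1) ↔ ((x_2 ↔ x_2) ↔ (x_1 ↔ x_2))) = 1 ↔ 3/5 = 3/5
x_1 ↔ x_1 = 1/5 ↔ 1/5 = 1
(x_1 ↔ x_1) ↔ x_1 = 1 ↔ 1/5 = 1/5
x_2 → x_1 = 3/5 → 1/5 = 3/5
(x_2 → x_1) ↔ x_1 = 3/5 ↔ 1/5 = 3/5
((x_1 ↔ x_1) ↔ x_1) → ((x_2 → x_1) ↔ x_1) = 1/5 → 3/5 = 1
(((x_1 → (x_1 → x_2)) ↔ (x_2 → (x_2 ↔ x_2))) ↔ ((x_1 → ¬x_1) ↔ ((x_2 ↔ x_2) ↔ (x_1 ↔ x_2)))) ↔ (((x_1 ↔ x_1) ↔ x_1) → ((x_2 → x_1) ↔ x_1)) = 3/5 ↔ 1 = 3/5

3/5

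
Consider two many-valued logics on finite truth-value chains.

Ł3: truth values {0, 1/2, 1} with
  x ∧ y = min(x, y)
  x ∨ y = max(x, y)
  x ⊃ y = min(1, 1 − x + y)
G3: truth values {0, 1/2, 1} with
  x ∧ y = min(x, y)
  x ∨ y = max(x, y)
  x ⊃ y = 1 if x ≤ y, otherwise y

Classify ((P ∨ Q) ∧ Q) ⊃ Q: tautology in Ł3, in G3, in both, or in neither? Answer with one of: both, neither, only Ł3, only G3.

In Ł3: every assignment gives 1 — tautology.
In G3: every assignment gives 1 — tautology.

both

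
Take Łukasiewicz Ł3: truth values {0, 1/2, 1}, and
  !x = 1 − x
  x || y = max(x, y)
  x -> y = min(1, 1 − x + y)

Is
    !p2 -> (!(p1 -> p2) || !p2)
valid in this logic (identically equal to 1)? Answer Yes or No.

Yes

p1 = 0, p2 = 0 ↦ 1
p1 = 0, p2 = 1/2 ↦ 1
p1 = 0, p2 = 1 ↦ 1
p1 = 1/2, p2 = 0 ↦ 1
p1 = 1/2, p2 = 1/2 ↦ 1
p1 = 1/2, p2 = 1 ↦ 1
p1 = 1, p2 = 0 ↦ 1
p1 = 1, p2 = 1/2 ↦ 1
p1 = 1, p2 = 1 ↦ 1
Every assignment gives a value ≥ 1.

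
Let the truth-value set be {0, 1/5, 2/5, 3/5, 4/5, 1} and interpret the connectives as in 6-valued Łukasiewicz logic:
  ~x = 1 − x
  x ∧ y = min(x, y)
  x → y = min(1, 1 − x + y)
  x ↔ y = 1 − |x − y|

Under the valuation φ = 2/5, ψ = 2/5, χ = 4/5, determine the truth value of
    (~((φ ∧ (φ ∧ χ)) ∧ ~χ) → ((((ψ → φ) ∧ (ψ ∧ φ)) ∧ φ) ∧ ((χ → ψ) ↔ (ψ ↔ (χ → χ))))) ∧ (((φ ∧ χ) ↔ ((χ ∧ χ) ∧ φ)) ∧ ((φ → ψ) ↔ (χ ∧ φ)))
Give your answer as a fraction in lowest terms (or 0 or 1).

2/5

φ ∧ χ = 2/5 ∧ 4/5 = 2/5
φ ∧ (φ ∧ χ) = 2/5 ∧ 2/5 = 2/5
~χ = ~4/5 = 1/5
(φ ∧ (φ ∧ χ)) ∧ ~χ = 2/5 ∧ 1/5 = 1/5
~((φ ∧ (φ ∧ χ)) ∧ ~χ) = ~1/5 = 4/5
ψ → φ = 2/5 → 2/5 = 1
ψ ∧ φ = 2/5 ∧ 2/5 = 2/5
(ψ → φ) ∧ (ψ ∧ φ) = 1 ∧ 2/5 = 2/5
((ψ → φ) ∧ (ψ ∧ φ)) ∧ φ = 2/5 ∧ 2/5 = 2/5
χ → ψ = 4/5 → 2/5 = 3/5
χ → χ = 4/5 → 4/5 = 1
ψ ↔ (χ → χ) = 2/5 ↔ 1 = 2/5
(χ → ψ) ↔ (ψ ↔ (χ → χ)) = 3/5 ↔ 2/5 = 4/5
(((ψ → φ) ∧ (ψ ∧ φ)) ∧ φ) ∧ ((χ → ψ) ↔ (ψ ↔ (χ → χ))) = 2/5 ∧ 4/5 = 2/5
~((φ ∧ (φ ∧ χ)) ∧ ~χ) → ((((ψ → φ) ∧ (ψ ∧ φ)) ∧ φ) ∧ ((χ → ψ) ↔ (ψ ↔ (χ → χ)))) = 4/5 → 2/5 = 3/5
φ ∧ χ = 2/5 ∧ 4/5 = 2/5
χ ∧ χ = 4/5 ∧ 4/5 = 4/5
(χ ∧ χ) ∧ φ = 4/5 ∧ 2/5 = 2/5
(φ ∧ χ) ↔ ((χ ∧ χ) ∧ φ) = 2/5 ↔ 2/5 = 1
φ → ψ = 2/5 → 2/5 = 1
χ ∧ φ = 4/5 ∧ 2/5 = 2/5
(φ → ψ) ↔ (χ ∧ φ) = 1 ↔ 2/5 = 2/5
((φ ∧ χ) ↔ ((χ ∧ χ) ∧ φ)) ∧ ((φ → ψ) ↔ (χ ∧ φ)) = 1 ∧ 2/5 = 2/5
(~((φ ∧ (φ ∧ χ)) ∧ ~χ) → ((((ψ → φ) ∧ (ψ ∧ φ)) ∧ φ) ∧ ((χ → ψ) ↔ (ψ ↔ (χ → χ))))) ∧ (((φ ∧ χ) ↔ ((χ ∧ χ) ∧ φ)) ∧ ((φ → ψ) ↔ (χ ∧ φ))) = 3/5 ∧ 2/5 = 2/5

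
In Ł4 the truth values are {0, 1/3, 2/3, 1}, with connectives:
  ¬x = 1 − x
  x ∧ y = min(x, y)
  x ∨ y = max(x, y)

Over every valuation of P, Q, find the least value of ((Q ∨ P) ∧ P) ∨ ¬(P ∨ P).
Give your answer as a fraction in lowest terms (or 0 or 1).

2/3

Take P = 1/3, Q = 0:
Q ∨ P = 0 ∨ 1/3 = 1/3
(Q ∨ P) ∧ P = 1/3 ∧ 1/3 = 1/3
P ∨ P = 1/3 ∨ 1/3 = 1/3
¬(P ∨ P) = ¬1/3 = 2/3
((Q ∨ P) ∧ P) ∨ ¬(P ∨ P) = 1/3 ∨ 2/3 = 2/3
No assignment yields a value below 2/3, so this is the minimum.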